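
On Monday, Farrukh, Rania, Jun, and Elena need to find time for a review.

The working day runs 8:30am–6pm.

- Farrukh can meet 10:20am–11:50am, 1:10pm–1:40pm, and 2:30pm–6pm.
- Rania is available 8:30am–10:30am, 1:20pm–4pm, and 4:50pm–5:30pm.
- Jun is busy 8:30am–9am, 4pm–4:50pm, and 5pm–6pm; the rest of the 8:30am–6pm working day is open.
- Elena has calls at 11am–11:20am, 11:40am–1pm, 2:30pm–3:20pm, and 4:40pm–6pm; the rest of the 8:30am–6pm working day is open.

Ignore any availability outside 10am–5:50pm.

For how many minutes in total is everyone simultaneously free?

Jun free within 08:30–18:00: 09:00–16:00, 16:50–17:00.
Elena free within 08:30–18:00: 08:30–11:00, 11:20–11:40, 13:00–14:30, 15:20–16:40.
Farrukh ∩ Rania: 10:20–10:30, 13:20–13:40, 14:30–16:00, 16:50–17:30.
Farrukh ∩ Rania ∩ Jun: 10:20–10:30, 13:20–13:40, 14:30–16:00, 16:50–17:00.
Farrukh ∩ Rania ∩ Jun ∩ Elena: 10:20–10:30, 13:20–13:40, 15:20–16:00.
Restricted to 10:00–17:50: 10:20–10:30, 13:20–13:40, 15:20–16:00.
Total common minutes: 10 + 20 + 40 = 70.

70 minutes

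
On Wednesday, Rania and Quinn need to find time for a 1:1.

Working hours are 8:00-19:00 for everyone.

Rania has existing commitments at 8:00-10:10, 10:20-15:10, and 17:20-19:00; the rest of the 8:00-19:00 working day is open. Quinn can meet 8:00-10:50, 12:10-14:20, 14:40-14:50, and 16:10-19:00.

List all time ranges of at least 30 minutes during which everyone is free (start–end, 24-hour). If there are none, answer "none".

16:10–17:20

Rania free within 08:00–19:00: 10:10–10:20, 15:10–17:20.
Rania ∩ Quinn: 10:10–10:20, 16:10–17:20.
Windows ≥ 30 min: 16:10–17:20.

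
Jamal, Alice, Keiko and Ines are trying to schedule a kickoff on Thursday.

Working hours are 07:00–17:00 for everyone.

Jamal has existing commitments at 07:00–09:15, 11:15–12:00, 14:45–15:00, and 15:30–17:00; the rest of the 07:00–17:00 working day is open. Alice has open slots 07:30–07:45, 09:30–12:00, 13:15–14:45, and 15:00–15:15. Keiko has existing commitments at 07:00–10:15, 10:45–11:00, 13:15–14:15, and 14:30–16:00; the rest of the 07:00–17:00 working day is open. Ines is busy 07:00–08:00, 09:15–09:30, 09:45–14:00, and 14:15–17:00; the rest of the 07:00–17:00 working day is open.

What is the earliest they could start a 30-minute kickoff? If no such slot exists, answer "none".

none

Jamal free within 07:00–17:00: 09:15–11:15, 12:00–14:45, 15:00–15:30.
Keiko free within 07:00–17:00: 10:15–10:45, 11:00–13:15, 14:15–14:30, 16:00–17:00.
Ines free within 07:00–17:00: 08:00–09:15, 09:30–09:45, 14:00–14:15.
Jamal ∩ Alice: 09:30–11:15, 13:15–14:45, 15:00–15:15.
Jamal ∩ Alice ∩ Keiko: 10:15–10:45, 11:00–11:15, 14:15–14:30.
Jamal ∩ Alice ∩ Keiko ∩ Ines: (none).
Windows ≥ 30 min: (none).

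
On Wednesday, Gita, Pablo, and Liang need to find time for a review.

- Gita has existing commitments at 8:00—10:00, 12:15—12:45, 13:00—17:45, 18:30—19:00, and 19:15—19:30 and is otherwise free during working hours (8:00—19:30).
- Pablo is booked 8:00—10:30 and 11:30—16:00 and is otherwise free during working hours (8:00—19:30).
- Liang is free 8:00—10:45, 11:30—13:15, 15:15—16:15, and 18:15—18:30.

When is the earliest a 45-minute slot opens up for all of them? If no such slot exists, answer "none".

none

Gita free within 08:00–19:30: 10:00–12:15, 12:45–13:00, 17:45–18:30, 19:00–19:15.
Pablo free within 08:00–19:30: 10:30–11:30, 16:00–19:30.
Gita ∩ Pablo: 10:30–11:30, 17:45–18:30, 19:00–19:15.
Gita ∩ Pablo ∩ Liang: 10:30–10:45, 18:15–18:30.
Windows ≥ 45 min: (none).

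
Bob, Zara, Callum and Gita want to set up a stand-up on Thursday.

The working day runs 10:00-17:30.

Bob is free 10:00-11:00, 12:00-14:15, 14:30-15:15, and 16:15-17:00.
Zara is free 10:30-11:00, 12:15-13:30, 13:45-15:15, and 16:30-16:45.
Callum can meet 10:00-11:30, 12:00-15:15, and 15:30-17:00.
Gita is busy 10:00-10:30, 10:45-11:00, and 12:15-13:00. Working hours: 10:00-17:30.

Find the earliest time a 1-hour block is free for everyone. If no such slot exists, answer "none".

none

Gita free within 10:00–17:30: 10:30–10:45, 11:00–12:15, 13:00–17:30.
Bob ∩ Zara: 10:30–11:00, 12:15–13:30, 13:45–14:15, 14:30–15:15, 16:30–16:45.
Bob ∩ Zara ∩ Callum: 10:30–11:00, 12:15–13:30, 13:45–14:15, 14:30–15:15, 16:30–16:45.
Bob ∩ Zara ∩ Callum ∩ Gita: 10:30–10:45, 13:00–13:30, 13:45–14:15, 14:30–15:15, 16:30–16:45.
Windows ≥ 60 min: (none).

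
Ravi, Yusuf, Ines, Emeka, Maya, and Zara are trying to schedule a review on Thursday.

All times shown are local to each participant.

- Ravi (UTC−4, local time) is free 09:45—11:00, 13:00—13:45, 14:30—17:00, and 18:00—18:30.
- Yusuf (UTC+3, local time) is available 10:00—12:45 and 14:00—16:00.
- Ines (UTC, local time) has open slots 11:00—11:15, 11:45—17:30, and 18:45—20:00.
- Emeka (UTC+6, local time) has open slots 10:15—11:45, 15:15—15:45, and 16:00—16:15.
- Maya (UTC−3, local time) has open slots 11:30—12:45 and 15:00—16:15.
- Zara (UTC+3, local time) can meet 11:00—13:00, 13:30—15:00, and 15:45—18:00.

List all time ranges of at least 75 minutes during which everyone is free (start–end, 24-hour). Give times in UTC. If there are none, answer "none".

none

Ravi → UTC: 13:45–15:00, 17:00–17:45, 18:30–21:00, 22:00–22:30.
Yusuf → UTC: 07:00–09:45, 11:00–13:00.
Ines → UTC: 11:00–11:15, 11:45–17:30, 18:45–20:00.
Emeka → UTC: 04:15–05:45, 09:15–09:45, 10:00–10:15.
Maya → UTC: 14:30–15:45, 18:00–19:15.
Zara → UTC: 08:00–10:00, 10:30–12:00, 12:45–15:00.
Ravi ∩ Yusuf: (none).
Ravi ∩ Yusuf ∩ Ines: (none).
Ravi ∩ Yusuf ∩ Ines ∩ Emeka: (none).
Ravi ∩ Yusuf ∩ Ines ∩ Emeka ∩ Maya: (none).
Ravi ∩ Yusuf ∩ Ines ∩ Emeka ∩ Maya ∩ Zara: (none).
Windows ≥ 75 min: (none).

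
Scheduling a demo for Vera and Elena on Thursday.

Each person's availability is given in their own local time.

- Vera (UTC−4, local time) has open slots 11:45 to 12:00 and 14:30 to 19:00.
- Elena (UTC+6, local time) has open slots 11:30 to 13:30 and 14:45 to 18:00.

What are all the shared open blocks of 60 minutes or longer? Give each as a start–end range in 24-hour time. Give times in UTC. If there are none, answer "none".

Vera → UTC: 15:45–16:00, 18:30–23:00.
Elena → UTC: 05:30–07:30, 08:45–12:00.
Vera ∩ Elena: (none).
Windows ≥ 60 min: (none).

none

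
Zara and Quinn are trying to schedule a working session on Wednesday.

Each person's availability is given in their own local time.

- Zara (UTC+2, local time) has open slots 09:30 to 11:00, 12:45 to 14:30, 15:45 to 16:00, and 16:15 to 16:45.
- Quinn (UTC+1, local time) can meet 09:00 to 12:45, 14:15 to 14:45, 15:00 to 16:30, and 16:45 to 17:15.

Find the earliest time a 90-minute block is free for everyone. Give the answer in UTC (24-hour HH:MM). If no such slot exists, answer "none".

Zara → UTC: 07:30–09:00, 10:45–12:30, 13:45–14:00, 14:15–14:45.
Quinn → UTC: 08:00–11:45, 13:15–13:45, 14:00–15:30, 15:45–16:15.
Zara ∩ Quinn: 08:00–09:00, 10:45–11:45, 14:15–14:45.
Windows ≥ 90 min: (none).

none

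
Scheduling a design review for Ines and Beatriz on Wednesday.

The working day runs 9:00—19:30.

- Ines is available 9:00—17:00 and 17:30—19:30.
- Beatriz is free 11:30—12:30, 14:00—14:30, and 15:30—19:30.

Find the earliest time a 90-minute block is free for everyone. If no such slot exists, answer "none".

Ines ∩ Beatriz: 11:30–12:30, 14:00–14:30, 15:30–17:00, 17:30–19:30.
Windows ≥ 90 min: 15:30–17:00, 17:30–19:30.
Earliest such window starts at 15:30.

15:30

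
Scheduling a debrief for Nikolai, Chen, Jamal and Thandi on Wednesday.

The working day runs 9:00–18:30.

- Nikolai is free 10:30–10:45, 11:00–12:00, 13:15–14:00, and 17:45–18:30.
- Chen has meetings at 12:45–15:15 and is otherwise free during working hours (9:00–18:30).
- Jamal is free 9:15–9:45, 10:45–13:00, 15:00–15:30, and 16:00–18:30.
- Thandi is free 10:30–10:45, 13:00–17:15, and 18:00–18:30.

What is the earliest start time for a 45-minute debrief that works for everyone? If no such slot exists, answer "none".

Chen free within 09:00–18:30: 09:00–12:45, 15:15–18:30.
Nikolai ∩ Chen: 10:30–10:45, 11:00–12:00, 17:45–18:30.
Nikolai ∩ Chen ∩ Jamal: 11:00–12:00, 17:45–18:30.
Nikolai ∩ Chen ∩ Jamal ∩ Thandi: 18:00–18:30.
Windows ≥ 45 min: (none).

none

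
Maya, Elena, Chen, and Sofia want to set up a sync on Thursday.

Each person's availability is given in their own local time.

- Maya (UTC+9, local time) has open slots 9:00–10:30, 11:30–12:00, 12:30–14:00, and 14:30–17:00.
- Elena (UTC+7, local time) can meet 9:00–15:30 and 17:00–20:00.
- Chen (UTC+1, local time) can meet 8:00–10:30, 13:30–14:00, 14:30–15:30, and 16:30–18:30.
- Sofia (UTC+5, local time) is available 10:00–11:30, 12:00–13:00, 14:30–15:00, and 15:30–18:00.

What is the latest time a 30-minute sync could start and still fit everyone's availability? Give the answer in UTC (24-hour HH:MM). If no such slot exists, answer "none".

Maya → UTC: 00:00–01:30, 02:30–03:00, 03:30–05:00, 05:30–08:00.
Elena → UTC: 02:00–08:30, 10:00–13:00.
Chen → UTC: 07:00–09:30, 12:30–13:00, 13:30–14:30, 15:30–17:30.
Sofia → UTC: 05:00–06:30, 07:00–08:00, 09:30–10:00, 10:30–13:00.
Maya ∩ Elena: 02:30–03:00, 03:30–05:00, 05:30–08:00.
Maya ∩ Elena ∩ Chen: 07:00–08:00.
Maya ∩ Elena ∩ Chen ∩ Sofia: 07:00–08:00.
Windows ≥ 30 min: 07:00–08:00.
Latest start in the last window 07:00–08:00 is 08:00 − 30 min = 07:30.

07:30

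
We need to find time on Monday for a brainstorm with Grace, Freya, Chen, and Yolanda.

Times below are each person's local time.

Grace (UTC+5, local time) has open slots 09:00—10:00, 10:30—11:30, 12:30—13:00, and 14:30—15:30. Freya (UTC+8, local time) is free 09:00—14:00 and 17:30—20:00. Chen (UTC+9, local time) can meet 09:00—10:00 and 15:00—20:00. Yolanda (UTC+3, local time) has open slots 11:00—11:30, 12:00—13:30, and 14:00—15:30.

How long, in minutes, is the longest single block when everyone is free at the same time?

Grace → UTC: 04:00–05:00, 05:30–06:30, 07:30–08:00, 09:30–10:30.
Freya → UTC: 01:00–06:00, 09:30–12:00.
Chen → UTC: 00:00–01:00, 06:00–11:00.
Yolanda → UTC: 08:00–08:30, 09:00–10:30, 11:00–12:30.
Grace ∩ Freya: 04:00–05:00, 05:30–06:00, 09:30–10:30.
Grace ∩ Freya ∩ Chen: 09:30–10:30.
Grace ∩ Freya ∩ Chen ∩ Yolanda: 09:30–10:30.
Single common window of 60 minutes.

60 minutes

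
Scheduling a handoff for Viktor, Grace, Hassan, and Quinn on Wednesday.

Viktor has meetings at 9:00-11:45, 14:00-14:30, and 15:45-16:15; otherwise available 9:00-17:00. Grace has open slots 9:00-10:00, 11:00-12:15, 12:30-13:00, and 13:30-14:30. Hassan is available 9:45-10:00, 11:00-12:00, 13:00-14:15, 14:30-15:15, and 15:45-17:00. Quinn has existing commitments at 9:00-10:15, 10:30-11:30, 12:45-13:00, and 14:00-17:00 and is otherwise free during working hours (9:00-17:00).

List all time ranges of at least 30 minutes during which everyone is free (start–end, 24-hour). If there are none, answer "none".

13:30–14:00

Viktor free within 09:00–17:00: 11:45–14:00, 14:30–15:45, 16:15–17:00.
Quinn free within 09:00–17:00: 10:15–10:30, 11:30–12:45, 13:00–14:00.
Viktor ∩ Grace: 11:45–12:15, 12:30–13:00, 13:30–14:00.
Viktor ∩ Grace ∩ Hassan: 11:45–12:00, 13:30–14:00.
Viktor ∩ Grace ∩ Hassan ∩ Quinn: 11:45–12:00, 13:30–14:00.
Windows ≥ 30 min: 13:30–14:00.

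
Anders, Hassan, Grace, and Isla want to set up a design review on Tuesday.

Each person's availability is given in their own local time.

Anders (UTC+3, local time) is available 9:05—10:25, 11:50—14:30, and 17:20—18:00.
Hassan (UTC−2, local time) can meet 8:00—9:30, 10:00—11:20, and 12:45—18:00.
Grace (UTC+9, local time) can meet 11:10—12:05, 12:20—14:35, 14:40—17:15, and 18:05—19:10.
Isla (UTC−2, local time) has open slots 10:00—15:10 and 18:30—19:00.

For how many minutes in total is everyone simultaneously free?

0 minutes

Anders → UTC: 06:05–07:25, 08:50–11:30, 14:20–15:00.
Hassan → UTC: 10:00–11:30, 12:00–13:20, 14:45–20:00.
Grace → UTC: 02:10–03:05, 03:20–05:35, 05:40–08:15, 09:05–10:10.
Isla → UTC: 12:00–17:10, 20:30–21:00.
Anders ∩ Hassan: 10:00–11:30, 14:45–15:00.
Anders ∩ Hassan ∩ Grace: 10:00–10:10.
Anders ∩ Hassan ∩ Grace ∩ Isla: (none).
Total common minutes: 0.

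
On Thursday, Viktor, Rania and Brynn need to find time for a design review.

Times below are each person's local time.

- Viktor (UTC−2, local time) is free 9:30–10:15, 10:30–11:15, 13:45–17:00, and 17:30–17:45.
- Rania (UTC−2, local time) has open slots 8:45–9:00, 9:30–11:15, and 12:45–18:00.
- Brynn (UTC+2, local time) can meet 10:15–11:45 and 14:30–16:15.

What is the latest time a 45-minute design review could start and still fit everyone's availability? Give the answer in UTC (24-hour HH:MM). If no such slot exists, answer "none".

12:30

Viktor → UTC: 11:30–12:15, 12:30–13:15, 15:45–19:00, 19:30–19:45.
Rania → UTC: 10:45–11:00, 11:30–13:15, 14:45–20:00.
Brynn → UTC: 08:15–09:45, 12:30–14:15.
Viktor ∩ Rania: 11:30–12:15, 12:30–13:15, 15:45–19:00, 19:30–19:45.
Viktor ∩ Rania ∩ Brynn: 12:30–13:15.
Windows ≥ 45 min: 12:30–13:15.
Latest start in the last window 12:30–13:15 is 13:15 − 45 min = 12:30.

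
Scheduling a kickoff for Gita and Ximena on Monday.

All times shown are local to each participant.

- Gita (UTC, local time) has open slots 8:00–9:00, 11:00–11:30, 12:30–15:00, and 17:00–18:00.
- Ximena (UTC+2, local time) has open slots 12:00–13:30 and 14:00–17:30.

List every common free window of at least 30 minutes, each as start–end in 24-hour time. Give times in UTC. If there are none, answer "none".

11:00–11:30, 12:30–15:00

Gita → UTC: 08:00–09:00, 11:00–11:30, 12:30–15:00, 17:00–18:00.
Ximena → UTC: 10:00–11:30, 12:00–15:30.
Gita ∩ Ximena: 11:00–11:30, 12:30–15:00.
Windows ≥ 30 min: 11:00–11:30, 12:30–15:00.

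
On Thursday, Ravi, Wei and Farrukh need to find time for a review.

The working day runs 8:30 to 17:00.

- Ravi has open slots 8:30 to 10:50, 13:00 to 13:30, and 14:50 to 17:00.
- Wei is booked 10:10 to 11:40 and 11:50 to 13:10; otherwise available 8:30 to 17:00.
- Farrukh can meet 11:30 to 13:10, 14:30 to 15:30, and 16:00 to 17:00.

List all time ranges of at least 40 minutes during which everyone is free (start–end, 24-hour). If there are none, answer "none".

14:50–15:30, 16:00–17:00

Wei free within 08:30–17:00: 08:30–10:10, 11:40–11:50, 13:10–17:00.
Ravi ∩ Wei: 08:30–10:10, 13:10–13:30, 14:50–17:00.
Ravi ∩ Wei ∩ Farrukh: 14:50–15:30, 16:00–17:00.
Windows ≥ 40 min: 14:50–15:30, 16:00–17:00.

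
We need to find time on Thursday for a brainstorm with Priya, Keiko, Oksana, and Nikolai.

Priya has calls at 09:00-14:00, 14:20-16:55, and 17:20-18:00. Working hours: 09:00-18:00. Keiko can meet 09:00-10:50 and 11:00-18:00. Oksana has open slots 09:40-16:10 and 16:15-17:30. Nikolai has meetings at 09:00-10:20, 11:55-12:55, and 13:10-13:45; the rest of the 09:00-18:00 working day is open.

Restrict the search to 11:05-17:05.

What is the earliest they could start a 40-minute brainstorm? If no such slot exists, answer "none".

none

Priya free within 09:00–18:00: 14:00–14:20, 16:55–17:20.
Nikolai free within 09:00–18:00: 10:20–11:55, 12:55–13:10, 13:45–18:00.
Priya ∩ Keiko: 14:00–14:20, 16:55–17:20.
Priya ∩ Keiko ∩ Oksana: 14:00–14:20, 16:55–17:20.
Priya ∩ Keiko ∩ Oksana ∩ Nikolai: 14:00–14:20, 16:55–17:20.
Restricted to 11:05–17:05: 14:00–14:20, 16:55–17:05.
Windows ≥ 40 min: (none).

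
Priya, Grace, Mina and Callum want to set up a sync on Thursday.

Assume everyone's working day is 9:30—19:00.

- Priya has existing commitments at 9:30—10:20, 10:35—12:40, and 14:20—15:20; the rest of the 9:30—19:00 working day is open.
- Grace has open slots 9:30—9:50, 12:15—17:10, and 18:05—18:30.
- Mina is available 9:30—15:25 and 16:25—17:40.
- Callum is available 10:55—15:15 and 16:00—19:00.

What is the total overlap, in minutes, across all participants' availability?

Priya free within 09:30–19:00: 10:20–10:35, 12:40–14:20, 15:20–19:00.
Priya ∩ Grace: 12:40–14:20, 15:20–17:10, 18:05–18:30.
Priya ∩ Grace ∩ Mina: 12:40–14:20, 15:20–15:25, 16:25–17:10.
Priya ∩ Grace ∩ Mina ∩ Callum: 12:40–14:20, 16:25–17:10.
Total common minutes: 100 + 45 = 145.

145 minutes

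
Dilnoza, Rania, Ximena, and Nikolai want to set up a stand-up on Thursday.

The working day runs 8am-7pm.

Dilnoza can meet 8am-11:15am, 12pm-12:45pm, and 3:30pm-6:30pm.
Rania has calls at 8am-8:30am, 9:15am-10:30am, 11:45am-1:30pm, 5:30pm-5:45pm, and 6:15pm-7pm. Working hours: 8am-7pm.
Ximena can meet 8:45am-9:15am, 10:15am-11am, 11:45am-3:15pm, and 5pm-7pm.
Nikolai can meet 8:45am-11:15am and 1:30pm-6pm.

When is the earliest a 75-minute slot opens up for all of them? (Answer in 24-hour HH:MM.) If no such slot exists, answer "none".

Rania free within 08:00–19:00: 08:30–09:15, 10:30–11:45, 13:30–17:30, 17:45–18:15.
Dilnoza ∩ Rania: 08:30–09:15, 10:30–11:15, 15:30–17:30, 17:45–18:15.
Dilnoza ∩ Rania ∩ Ximena: 08:45–09:15, 10:30–11:00, 17:00–17:30, 17:45–18:15.
Dilnoza ∩ Rania ∩ Ximena ∩ Nikolai: 08:45–09:15, 10:30–11:00, 17:00–17:30, 17:45–18:00.
Windows ≥ 75 min: (none).

none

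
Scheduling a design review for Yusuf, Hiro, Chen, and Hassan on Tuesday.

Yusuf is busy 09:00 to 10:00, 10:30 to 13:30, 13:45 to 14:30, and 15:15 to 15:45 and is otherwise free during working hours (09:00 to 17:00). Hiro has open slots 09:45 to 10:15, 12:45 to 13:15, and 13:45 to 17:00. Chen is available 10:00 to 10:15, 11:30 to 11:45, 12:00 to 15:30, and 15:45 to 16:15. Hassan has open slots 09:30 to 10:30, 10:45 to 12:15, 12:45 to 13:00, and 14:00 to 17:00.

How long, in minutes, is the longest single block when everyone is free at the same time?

Yusuf free within 09:00–17:00: 10:00–10:30, 13:30–13:45, 14:30–15:15, 15:45–17:00.
Yusuf ∩ Hiro: 10:00–10:15, 14:30–15:15, 15:45–17:00.
Yusuf ∩ Hiro ∩ Chen: 10:00–10:15, 14:30–15:15, 15:45–16:15.
Yusuf ∩ Hiro ∩ Chen ∩ Hassan: 10:00–10:15, 14:30–15:15, 15:45–16:15.
Common window lengths: 15, 45, 30 min; longest is 45.

45 minutes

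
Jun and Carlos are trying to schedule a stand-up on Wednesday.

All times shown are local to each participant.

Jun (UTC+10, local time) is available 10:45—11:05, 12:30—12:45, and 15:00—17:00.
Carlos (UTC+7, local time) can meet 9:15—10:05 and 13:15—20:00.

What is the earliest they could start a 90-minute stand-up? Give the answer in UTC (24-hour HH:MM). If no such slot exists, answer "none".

none

Jun → UTC: 00:45–01:05, 02:30–02:45, 05:00–07:00.
Carlos → UTC: 02:15–03:05, 06:15–13:00.
Jun ∩ Carlos: 02:30–02:45, 06:15–07:00.
Windows ≥ 90 min: (none).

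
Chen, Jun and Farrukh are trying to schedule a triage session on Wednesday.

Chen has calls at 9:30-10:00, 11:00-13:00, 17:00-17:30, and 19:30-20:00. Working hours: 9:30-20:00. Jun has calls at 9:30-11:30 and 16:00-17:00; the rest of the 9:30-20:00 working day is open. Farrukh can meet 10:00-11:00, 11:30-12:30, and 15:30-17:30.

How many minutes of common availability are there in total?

Chen free within 09:30–20:00: 10:00–11:00, 13:00–17:00, 17:30–19:30.
Jun free within 09:30–20:00: 11:30–16:00, 17:00–20:00.
Chen ∩ Jun: 13:00–16:00, 17:30–19:30.
Chen ∩ Jun ∩ Farrukh: 15:30–16:00.
Total common minutes: 30.

30 minutes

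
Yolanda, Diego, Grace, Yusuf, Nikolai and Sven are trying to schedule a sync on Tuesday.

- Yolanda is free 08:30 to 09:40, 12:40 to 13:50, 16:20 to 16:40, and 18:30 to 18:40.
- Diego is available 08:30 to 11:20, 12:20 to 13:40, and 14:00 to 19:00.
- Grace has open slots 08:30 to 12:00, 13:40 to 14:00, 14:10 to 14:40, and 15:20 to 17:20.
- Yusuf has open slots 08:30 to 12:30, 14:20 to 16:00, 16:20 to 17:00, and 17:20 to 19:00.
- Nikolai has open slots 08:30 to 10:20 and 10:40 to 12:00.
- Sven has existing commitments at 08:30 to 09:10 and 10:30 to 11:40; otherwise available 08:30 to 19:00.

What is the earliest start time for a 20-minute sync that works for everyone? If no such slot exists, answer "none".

Sven free within 08:30–19:00: 09:10–10:30, 11:40–19:00.
Yolanda ∩ Diego: 08:30–09:40, 12:40–13:40, 16:20–16:40, 18:30–18:40.
Yolanda ∩ Diego ∩ Grace: 08:30–09:40, 16:20–16:40.
Yolanda ∩ Diego ∩ Grace ∩ Yusuf: 08:30–09:40, 16:20–16:40.
Yolanda ∩ Diego ∩ Grace ∩ Yusuf ∩ Nikolai: 08:30–09:40.
Yolanda ∩ Diego ∩ Grace ∩ Yusuf ∩ Nikolai ∩ Sven: 09:10–09:40.
Windows ≥ 20 min: 09:10–09:40.
Earliest such window starts at 09:10.

09:10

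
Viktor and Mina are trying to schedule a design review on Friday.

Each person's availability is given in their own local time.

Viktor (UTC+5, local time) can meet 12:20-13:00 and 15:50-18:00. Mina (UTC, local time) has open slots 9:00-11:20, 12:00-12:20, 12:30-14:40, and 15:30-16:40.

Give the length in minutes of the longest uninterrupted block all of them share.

30 minutes

Viktor → UTC: 07:20–08:00, 10:50–13:00.
Mina → UTC: 09:00–11:20, 12:00–12:20, 12:30–14:40, 15:30–16:40.
Viktor ∩ Mina: 10:50–11:20, 12:00–12:20, 12:30–13:00.
Common window lengths: 30, 20, 30 min; longest is 30.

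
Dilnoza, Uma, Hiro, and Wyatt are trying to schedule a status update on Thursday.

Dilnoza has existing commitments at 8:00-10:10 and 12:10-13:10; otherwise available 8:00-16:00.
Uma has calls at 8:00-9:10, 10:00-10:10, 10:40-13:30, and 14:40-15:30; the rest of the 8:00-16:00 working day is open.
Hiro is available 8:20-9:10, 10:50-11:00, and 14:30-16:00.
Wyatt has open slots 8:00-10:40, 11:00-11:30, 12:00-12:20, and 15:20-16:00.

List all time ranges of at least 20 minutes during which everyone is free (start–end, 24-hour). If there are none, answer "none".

15:30–16:00

Dilnoza free within 08:00–16:00: 10:10–12:10, 13:10–16:00.
Uma free within 08:00–16:00: 09:10–10:00, 10:10–10:40, 13:30–14:40, 15:30–16:00.
Dilnoza ∩ Uma: 10:10–10:40, 13:30–14:40, 15:30–16:00.
Dilnoza ∩ Uma ∩ Hiro: 14:30–14:40, 15:30–16:00.
Dilnoza ∩ Uma ∩ Hiro ∩ Wyatt: 15:30–16:00.
Windows ≥ 20 min: 15:30–16:00.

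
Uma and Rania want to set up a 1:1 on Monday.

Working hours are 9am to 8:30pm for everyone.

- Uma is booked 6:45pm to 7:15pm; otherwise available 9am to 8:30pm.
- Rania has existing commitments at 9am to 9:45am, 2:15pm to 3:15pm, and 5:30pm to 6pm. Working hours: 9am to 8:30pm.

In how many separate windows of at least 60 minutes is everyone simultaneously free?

Uma free within 09:00–20:30: 09:00–18:45, 19:15–20:30.
Rania free within 09:00–20:30: 09:45–14:15, 15:15–17:30, 18:00–20:30.
Uma ∩ Rania: 09:45–14:15, 15:15–17:30, 18:00–18:45, 19:15–20:30.
Windows ≥ 60 min: 09:45–14:15, 15:15–17:30, 19:15–20:30.
That's 3 windows.

3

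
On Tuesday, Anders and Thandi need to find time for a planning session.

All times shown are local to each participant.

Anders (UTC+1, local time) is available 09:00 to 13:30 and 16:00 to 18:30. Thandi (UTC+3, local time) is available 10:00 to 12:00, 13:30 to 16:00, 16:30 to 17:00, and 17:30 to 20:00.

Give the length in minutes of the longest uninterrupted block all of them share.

120 minutes

Anders → UTC: 08:00–12:30, 15:00–17:30.
Thandi → UTC: 07:00–09:00, 10:30–13:00, 13:30–14:00, 14:30–17:00.
Anders ∩ Thandi: 08:00–09:00, 10:30–12:30, 15:00–17:00.
Common window lengths: 60, 120, 120 min; longest is 120.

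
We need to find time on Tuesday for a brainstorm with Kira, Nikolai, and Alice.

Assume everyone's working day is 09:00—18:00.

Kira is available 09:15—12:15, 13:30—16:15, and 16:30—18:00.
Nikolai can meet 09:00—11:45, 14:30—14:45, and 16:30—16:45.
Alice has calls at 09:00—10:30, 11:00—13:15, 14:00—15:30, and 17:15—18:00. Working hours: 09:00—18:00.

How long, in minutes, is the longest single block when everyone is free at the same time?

30 minutes

Alice free within 09:00–18:00: 10:30–11:00, 13:15–14:00, 15:30–17:15.
Kira ∩ Nikolai: 09:15–11:45, 14:30–14:45, 16:30–16:45.
Kira ∩ Nikolai ∩ Alice: 10:30–11:00, 16:30–16:45.
Common window lengths: 30, 15 min; longest is 30.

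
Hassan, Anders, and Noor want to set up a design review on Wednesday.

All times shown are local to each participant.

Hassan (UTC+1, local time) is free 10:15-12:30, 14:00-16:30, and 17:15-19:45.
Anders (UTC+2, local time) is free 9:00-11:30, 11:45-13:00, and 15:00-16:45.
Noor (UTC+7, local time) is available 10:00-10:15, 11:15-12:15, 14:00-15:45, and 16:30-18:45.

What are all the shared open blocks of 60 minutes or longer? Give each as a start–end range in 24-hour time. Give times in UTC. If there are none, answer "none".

Hassan → UTC: 09:15–11:30, 13:00–15:30, 16:15–18:45.
Anders → UTC: 07:00–09:30, 09:45–11:00, 13:00–14:45.
Noor → UTC: 03:00–03:15, 04:15–05:15, 07:00–08:45, 09:30–11:45.
Hassan ∩ Anders: 09:15–09:30, 09:45–11:00, 13:00–14:45.
Hassan ∩ Anders ∩ Noor: 09:45–11:00.
Windows ≥ 60 min: 09:45–11:00.

09:45–11:00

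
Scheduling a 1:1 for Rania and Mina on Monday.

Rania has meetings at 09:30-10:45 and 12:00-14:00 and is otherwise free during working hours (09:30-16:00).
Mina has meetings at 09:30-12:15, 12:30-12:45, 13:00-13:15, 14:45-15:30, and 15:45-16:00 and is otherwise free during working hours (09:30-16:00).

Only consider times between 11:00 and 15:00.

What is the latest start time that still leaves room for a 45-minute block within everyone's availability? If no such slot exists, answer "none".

14:00

Rania free within 09:30–16:00: 10:45–12:00, 14:00–16:00.
Mina free within 09:30–16:00: 12:15–12:30, 12:45–13:00, 13:15–14:45, 15:30–15:45.
Rania ∩ Mina: 14:00–14:45, 15:30–15:45.
Restricted to 11:00–15:00: 14:00–14:45.
Windows ≥ 45 min: 14:00–14:45.
Latest start in the last window 14:00–14:45 is 14:45 − 45 min = 14:00.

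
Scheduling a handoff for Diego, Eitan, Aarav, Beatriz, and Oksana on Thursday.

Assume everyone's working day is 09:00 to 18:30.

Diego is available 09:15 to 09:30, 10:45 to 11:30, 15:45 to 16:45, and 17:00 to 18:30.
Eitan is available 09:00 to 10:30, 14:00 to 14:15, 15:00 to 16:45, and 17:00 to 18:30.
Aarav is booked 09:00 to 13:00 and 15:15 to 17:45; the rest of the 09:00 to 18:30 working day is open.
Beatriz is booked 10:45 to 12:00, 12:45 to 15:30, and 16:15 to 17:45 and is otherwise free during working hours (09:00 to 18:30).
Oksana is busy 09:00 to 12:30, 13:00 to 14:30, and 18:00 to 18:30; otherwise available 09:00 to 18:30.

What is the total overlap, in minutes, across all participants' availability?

15 minutes

Aarav free within 09:00–18:30: 13:00–15:15, 17:45–18:30.
Beatriz free within 09:00–18:30: 09:00–10:45, 12:00–12:45, 15:30–16:15, 17:45–18:30.
Oksana free within 09:00–18:30: 12:30–13:00, 14:30–18:00.
Diego ∩ Eitan: 09:15–09:30, 15:45–16:45, 17:00–18:30.
Diego ∩ Eitan ∩ Aarav: 17:45–18:30.
Diego ∩ Eitan ∩ Aarav ∩ Beatriz: 17:45–18:30.
Diego ∩ Eitan ∩ Aarav ∩ Beatriz ∩ Oksana: 17:45–18:00.
Total common minutes: 15.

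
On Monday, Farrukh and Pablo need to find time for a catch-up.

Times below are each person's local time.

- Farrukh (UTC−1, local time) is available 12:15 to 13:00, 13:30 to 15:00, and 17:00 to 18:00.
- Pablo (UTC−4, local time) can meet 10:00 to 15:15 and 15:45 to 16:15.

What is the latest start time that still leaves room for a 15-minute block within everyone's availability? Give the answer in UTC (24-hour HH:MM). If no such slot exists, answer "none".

18:45

Farrukh → UTC: 13:15–14:00, 14:30–16:00, 18:00–19:00.
Pablo → UTC: 14:00–19:15, 19:45–20:15.
Farrukh ∩ Pablo: 14:30–16:00, 18:00–19:00.
Windows ≥ 15 min: 14:30–16:00, 18:00–19:00.
Latest start in the last window 18:00–19:00 is 19:00 − 15 min = 18:45.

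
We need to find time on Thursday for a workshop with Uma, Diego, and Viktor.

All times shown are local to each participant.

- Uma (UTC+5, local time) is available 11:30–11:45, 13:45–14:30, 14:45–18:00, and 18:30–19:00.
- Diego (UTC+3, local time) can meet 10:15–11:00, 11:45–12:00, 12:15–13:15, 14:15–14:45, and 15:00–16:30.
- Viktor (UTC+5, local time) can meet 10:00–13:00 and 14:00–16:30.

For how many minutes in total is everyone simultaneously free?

Uma → UTC: 06:30–06:45, 08:45–09:30, 09:45–13:00, 13:30–14:00.
Diego → UTC: 07:15–08:00, 08:45–09:00, 09:15–10:15, 11:15–11:45, 12:00–13:30.
Viktor → UTC: 05:00–08:00, 09:00–11:30.
Uma ∩ Diego: 08:45–09:00, 09:15–09:30, 09:45–10:15, 11:15–11:45, 12:00–13:00.
Uma ∩ Diego ∩ Viktor: 09:15–09:30, 09:45–10:15, 11:15–11:30.
Total common minutes: 15 + 30 + 15 = 60.

60 minutes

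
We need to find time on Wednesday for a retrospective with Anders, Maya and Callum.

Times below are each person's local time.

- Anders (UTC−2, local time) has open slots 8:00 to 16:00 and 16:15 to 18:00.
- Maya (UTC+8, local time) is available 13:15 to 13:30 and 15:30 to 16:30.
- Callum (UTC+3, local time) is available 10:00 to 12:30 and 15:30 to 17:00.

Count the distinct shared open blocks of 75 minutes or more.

0

Anders → UTC: 10:00–18:00, 18:15–20:00.
Maya → UTC: 05:15–05:30, 07:30–08:30.
Callum → UTC: 07:00–09:30, 12:30–14:00.
Anders ∩ Maya: (none).
Anders ∩ Maya ∩ Callum: (none).
Windows ≥ 75 min: (none).
That's 0 windows.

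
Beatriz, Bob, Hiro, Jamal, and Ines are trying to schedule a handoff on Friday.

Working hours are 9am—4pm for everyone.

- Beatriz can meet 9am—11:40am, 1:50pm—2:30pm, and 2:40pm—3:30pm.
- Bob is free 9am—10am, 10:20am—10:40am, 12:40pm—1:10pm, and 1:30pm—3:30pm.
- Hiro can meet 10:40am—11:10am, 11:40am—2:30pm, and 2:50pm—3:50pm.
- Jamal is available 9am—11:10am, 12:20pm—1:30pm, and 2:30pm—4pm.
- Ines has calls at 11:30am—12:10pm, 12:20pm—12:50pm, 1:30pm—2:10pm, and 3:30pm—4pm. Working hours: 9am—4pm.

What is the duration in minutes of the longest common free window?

Ines free within 09:00–16:00: 09:00–11:30, 12:10–12:20, 12:50–13:30, 14:10–15:30.
Beatriz ∩ Bob: 09:00–10:00, 10:20–10:40, 13:50–14:30, 14:40–15:30.
Beatriz ∩ Bob ∩ Hiro: 13:50–14:30, 14:50–15:30.
Beatriz ∩ Bob ∩ Hiro ∩ Jamal: 14:50–15:30.
Beatriz ∩ Bob ∩ Hiro ∩ Jamal ∩ Ines: 14:50–15:30.
Single common window of 40 minutes.

40 minutes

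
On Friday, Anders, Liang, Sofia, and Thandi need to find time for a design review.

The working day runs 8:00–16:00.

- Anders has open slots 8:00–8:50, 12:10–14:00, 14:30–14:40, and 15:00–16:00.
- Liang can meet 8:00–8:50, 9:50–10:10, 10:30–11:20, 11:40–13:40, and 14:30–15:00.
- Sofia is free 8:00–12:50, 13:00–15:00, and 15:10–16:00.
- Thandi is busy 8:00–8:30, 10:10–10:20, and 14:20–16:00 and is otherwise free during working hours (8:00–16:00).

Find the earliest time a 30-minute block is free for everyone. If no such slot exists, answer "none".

12:10

Thandi free within 08:00–16:00: 08:30–10:10, 10:20–14:20.
Anders ∩ Liang: 08:00–08:50, 12:10–13:40, 14:30–14:40.
Anders ∩ Liang ∩ Sofia: 08:00–08:50, 12:10–12:50, 13:00–13:40, 14:30–14:40.
Anders ∩ Liang ∩ Sofia ∩ Thandi: 08:30–08:50, 12:10–12:50, 13:00–13:40.
Windows ≥ 30 min: 12:10–12:50, 13:00–13:40.
Earliest such window starts at 12:10.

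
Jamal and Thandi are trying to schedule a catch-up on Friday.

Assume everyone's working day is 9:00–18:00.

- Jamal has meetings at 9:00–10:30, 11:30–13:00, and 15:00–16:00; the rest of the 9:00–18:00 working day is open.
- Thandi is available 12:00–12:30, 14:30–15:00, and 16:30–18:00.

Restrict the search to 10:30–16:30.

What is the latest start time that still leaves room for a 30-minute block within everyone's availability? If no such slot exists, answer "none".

Jamal free within 09:00–18:00: 10:30–11:30, 13:00–15:00, 16:00–18:00.
Jamal ∩ Thandi: 14:30–15:00, 16:30–18:00.
Restricted to 10:30–16:30: 14:30–15:00.
Windows ≥ 30 min: 14:30–15:00.
Latest start in the last window 14:30–15:00 is 15:00 − 30 min = 14:30.

14:30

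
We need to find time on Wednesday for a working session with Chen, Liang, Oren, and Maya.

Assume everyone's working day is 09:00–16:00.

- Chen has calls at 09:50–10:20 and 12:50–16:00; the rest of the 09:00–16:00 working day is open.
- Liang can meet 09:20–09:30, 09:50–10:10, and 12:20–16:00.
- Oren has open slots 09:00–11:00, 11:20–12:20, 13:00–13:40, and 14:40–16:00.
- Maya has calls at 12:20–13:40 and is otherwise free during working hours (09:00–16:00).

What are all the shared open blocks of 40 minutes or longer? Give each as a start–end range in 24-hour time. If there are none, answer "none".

Chen free within 09:00–16:00: 09:00–09:50, 10:20–12:50.
Maya free within 09:00–16:00: 09:00–12:20, 13:40–16:00.
Chen ∩ Liang: 09:20–09:30, 12:20–12:50.
Chen ∩ Liang ∩ Oren: 09:20–09:30.
Chen ∩ Liang ∩ Oren ∩ Maya: 09:20–09:30.
Windows ≥ 40 min: (none).

none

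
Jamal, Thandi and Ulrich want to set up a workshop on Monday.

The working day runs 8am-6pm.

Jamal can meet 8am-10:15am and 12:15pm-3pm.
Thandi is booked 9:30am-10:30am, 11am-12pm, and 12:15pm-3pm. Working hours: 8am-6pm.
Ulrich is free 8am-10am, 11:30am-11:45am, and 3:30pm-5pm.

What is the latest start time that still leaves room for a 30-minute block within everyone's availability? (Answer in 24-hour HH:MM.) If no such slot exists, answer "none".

Thandi free within 08:00–18:00: 08:00–09:30, 10:30–11:00, 12:00–12:15, 15:00–18:00.
Jamal ∩ Thandi: 08:00–09:30.
Jamal ∩ Thandi ∩ Ulrich: 08:00–09:30.
Windows ≥ 30 min: 08:00–09:30.
Latest start in the last window 08:00–09:30 is 09:30 − 30 min = 09:00.

09:00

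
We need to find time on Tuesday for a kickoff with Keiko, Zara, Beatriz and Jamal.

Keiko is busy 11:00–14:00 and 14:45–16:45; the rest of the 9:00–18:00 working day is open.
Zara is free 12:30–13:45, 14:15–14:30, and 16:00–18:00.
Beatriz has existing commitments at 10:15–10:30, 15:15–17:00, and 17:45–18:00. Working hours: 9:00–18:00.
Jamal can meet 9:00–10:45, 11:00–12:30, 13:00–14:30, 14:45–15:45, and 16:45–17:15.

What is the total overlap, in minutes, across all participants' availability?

30 minutes

Keiko free within 09:00–18:00: 09:00–11:00, 14:00–14:45, 16:45–18:00.
Beatriz free within 09:00–18:00: 09:00–10:15, 10:30–15:15, 17:00–17:45.
Keiko ∩ Zara: 14:15–14:30, 16:45–18:00.
Keiko ∩ Zara ∩ Beatriz: 14:15–14:30, 17:00–17:45.
Keiko ∩ Zara ∩ Beatriz ∩ Jamal: 14:15–14:30, 17:00–17:15.
Total common minutes: 15 + 15 = 30.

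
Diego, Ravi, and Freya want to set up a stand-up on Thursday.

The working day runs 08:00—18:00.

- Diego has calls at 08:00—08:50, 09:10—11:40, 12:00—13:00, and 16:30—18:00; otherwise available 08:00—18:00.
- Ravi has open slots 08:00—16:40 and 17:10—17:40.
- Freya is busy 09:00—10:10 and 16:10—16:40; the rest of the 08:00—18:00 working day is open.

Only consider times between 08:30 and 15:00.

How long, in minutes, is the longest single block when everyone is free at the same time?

120 minutes

Diego free within 08:00–18:00: 08:50–09:10, 11:40–12:00, 13:00–16:30.
Freya free within 08:00–18:00: 08:00–09:00, 10:10–16:10, 16:40–18:00.
Diego ∩ Ravi: 08:50–09:10, 11:40–12:00, 13:00–16:30.
Diego ∩ Ravi ∩ Freya: 08:50–09:00, 11:40–12:00, 13:00–16:10.
Restricted to 08:30–15:00: 08:50–09:00, 11:40–12:00, 13:00–15:00.
Common window lengths: 10, 20, 120 min; longest is 120.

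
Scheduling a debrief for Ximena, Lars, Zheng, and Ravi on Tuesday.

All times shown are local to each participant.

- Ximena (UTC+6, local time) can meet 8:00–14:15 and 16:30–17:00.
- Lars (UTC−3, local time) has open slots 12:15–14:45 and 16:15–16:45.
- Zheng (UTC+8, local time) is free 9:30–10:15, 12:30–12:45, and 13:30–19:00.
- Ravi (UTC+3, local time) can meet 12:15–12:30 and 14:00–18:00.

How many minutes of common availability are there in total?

Ximena → UTC: 02:00–08:15, 10:30–11:00.
Lars → UTC: 15:15–17:45, 19:15–19:45.
Zheng → UTC: 01:30–02:15, 04:30–04:45, 05:30–11:00.
Ravi → UTC: 09:15–09:30, 11:00–15:00.
Ximena ∩ Lars: (none).
Ximena ∩ Lars ∩ Zheng: (none).
Ximena ∩ Lars ∩ Zheng ∩ Ravi: (none).
Total common minutes: 0.

0 minutes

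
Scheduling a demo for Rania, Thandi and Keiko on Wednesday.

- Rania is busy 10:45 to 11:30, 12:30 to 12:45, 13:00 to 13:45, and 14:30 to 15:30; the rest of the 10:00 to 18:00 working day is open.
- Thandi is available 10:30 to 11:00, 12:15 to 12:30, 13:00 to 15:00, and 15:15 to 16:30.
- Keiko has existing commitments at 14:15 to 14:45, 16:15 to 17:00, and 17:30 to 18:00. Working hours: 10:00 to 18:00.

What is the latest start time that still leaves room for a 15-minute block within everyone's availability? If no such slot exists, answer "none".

Rania free within 10:00–18:00: 10:00–10:45, 11:30–12:30, 12:45–13:00, 13:45–14:30, 15:30–18:00.
Keiko free within 10:00–18:00: 10:00–14:15, 14:45–16:15, 17:00–17:30.
Rania ∩ Thandi: 10:30–10:45, 12:15–12:30, 13:45–14:30, 15:30–16:30.
Rania ∩ Thandi ∩ Keiko: 10:30–10:45, 12:15–12:30, 13:45–14:15, 15:30–16:15.
Windows ≥ 15 min: 10:30–10:45, 12:15–12:30, 13:45–14:15, 15:30–16:15.
Latest start in the last window 15:30–16:15 is 16:15 − 15 min = 16:00.

16:00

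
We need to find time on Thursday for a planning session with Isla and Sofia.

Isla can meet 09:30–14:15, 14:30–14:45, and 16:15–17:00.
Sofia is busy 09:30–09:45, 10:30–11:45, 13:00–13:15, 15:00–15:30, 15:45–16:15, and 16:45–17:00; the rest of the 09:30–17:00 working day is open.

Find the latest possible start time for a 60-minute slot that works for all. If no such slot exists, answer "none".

13:15

Sofia free within 09:30–17:00: 09:45–10:30, 11:45–13:00, 13:15–15:00, 15:30–15:45, 16:15–16:45.
Isla ∩ Sofia: 09:45–10:30, 11:45–13:00, 13:15–14:15, 14:30–14:45, 16:15–16:45.
Windows ≥ 60 min: 11:45–13:00, 13:15–14:15.
Latest start in the last window 13:15–14:15 is 14:15 − 60 min = 13:15.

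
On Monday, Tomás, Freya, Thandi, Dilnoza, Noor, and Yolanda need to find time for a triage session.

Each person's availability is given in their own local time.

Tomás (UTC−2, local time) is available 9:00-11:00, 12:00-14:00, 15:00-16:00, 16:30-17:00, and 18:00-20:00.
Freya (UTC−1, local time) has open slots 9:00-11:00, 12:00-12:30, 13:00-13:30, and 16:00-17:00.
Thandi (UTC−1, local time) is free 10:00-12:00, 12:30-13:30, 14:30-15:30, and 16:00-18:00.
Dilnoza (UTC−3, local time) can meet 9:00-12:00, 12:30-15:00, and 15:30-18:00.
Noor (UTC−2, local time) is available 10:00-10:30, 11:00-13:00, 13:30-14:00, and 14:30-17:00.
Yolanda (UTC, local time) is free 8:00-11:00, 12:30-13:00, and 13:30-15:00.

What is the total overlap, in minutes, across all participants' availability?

Tomás → UTC: 11:00–13:00, 14:00–16:00, 17:00–18:00, 18:30–19:00, 20:00–22:00.
Freya → UTC: 10:00–12:00, 13:00–13:30, 14:00–14:30, 17:00–18:00.
Thandi → UTC: 11:00–13:00, 13:30–14:30, 15:30–16:30, 17:00–19:00.
Dilnoza → UTC: 12:00–15:00, 15:30–18:00, 18:30–21:00.
Noor → UTC: 12:00–12:30, 13:00–15:00, 15:30–16:00, 16:30–19:00.
Yolanda → UTC: 08:00–11:00, 12:30–13:00, 13:30–15:00.
Tomás ∩ Freya: 11:00–12:00, 14:00–14:30, 17:00–18:00.
Tomás ∩ Freya ∩ Thandi: 11:00–12:00, 14:00–14:30, 17:00–18:00.
Tomás ∩ Freya ∩ Thandi ∩ Dilnoza: 14:00–14:30, 17:00–18:00.
Tomás ∩ Freya ∩ Thandi ∩ Dilnoza ∩ Noor: 14:00–14:30, 17:00–18:00.
Tomás ∩ Freya ∩ Thandi ∩ Dilnoza ∩ Noor ∩ Yolanda: 14:00–14:30.
Total common minutes: 30.

30 minutes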